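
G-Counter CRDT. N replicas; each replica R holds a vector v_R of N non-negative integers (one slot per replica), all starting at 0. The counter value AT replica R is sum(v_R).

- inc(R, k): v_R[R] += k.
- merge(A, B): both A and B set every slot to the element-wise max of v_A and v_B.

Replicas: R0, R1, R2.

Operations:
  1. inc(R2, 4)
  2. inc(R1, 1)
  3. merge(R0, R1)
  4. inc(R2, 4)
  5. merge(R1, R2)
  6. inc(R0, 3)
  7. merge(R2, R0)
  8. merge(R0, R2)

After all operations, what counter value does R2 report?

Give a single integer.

Answer: 12

Derivation:
Op 1: inc R2 by 4 -> R2=(0,0,4) value=4
Op 2: inc R1 by 1 -> R1=(0,1,0) value=1
Op 3: merge R0<->R1 -> R0=(0,1,0) R1=(0,1,0)
Op 4: inc R2 by 4 -> R2=(0,0,8) value=8
Op 5: merge R1<->R2 -> R1=(0,1,8) R2=(0,1,8)
Op 6: inc R0 by 3 -> R0=(3,1,0) value=4
Op 7: merge R2<->R0 -> R2=(3,1,8) R0=(3,1,8)
Op 8: merge R0<->R2 -> R0=(3,1,8) R2=(3,1,8)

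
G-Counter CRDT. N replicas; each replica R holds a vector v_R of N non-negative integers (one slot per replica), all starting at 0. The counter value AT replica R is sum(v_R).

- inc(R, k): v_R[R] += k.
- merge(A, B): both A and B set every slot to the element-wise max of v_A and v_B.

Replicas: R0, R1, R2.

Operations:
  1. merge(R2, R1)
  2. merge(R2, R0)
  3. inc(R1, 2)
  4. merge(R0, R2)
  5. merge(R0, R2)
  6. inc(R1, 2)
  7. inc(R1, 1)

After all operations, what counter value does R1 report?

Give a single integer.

Op 1: merge R2<->R1 -> R2=(0,0,0) R1=(0,0,0)
Op 2: merge R2<->R0 -> R2=(0,0,0) R0=(0,0,0)
Op 3: inc R1 by 2 -> R1=(0,2,0) value=2
Op 4: merge R0<->R2 -> R0=(0,0,0) R2=(0,0,0)
Op 5: merge R0<->R2 -> R0=(0,0,0) R2=(0,0,0)
Op 6: inc R1 by 2 -> R1=(0,4,0) value=4
Op 7: inc R1 by 1 -> R1=(0,5,0) value=5

Answer: 5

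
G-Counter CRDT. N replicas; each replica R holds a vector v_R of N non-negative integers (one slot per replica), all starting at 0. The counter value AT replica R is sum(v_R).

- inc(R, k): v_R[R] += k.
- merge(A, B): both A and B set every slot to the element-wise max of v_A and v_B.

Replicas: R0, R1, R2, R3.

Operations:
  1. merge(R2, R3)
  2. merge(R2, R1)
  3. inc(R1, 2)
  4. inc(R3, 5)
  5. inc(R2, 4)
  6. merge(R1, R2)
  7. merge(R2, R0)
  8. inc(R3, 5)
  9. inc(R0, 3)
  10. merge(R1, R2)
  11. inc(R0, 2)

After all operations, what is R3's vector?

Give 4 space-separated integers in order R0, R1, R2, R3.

Op 1: merge R2<->R3 -> R2=(0,0,0,0) R3=(0,0,0,0)
Op 2: merge R2<->R1 -> R2=(0,0,0,0) R1=(0,0,0,0)
Op 3: inc R1 by 2 -> R1=(0,2,0,0) value=2
Op 4: inc R3 by 5 -> R3=(0,0,0,5) value=5
Op 5: inc R2 by 4 -> R2=(0,0,4,0) value=4
Op 6: merge R1<->R2 -> R1=(0,2,4,0) R2=(0,2,4,0)
Op 7: merge R2<->R0 -> R2=(0,2,4,0) R0=(0,2,4,0)
Op 8: inc R3 by 5 -> R3=(0,0,0,10) value=10
Op 9: inc R0 by 3 -> R0=(3,2,4,0) value=9
Op 10: merge R1<->R2 -> R1=(0,2,4,0) R2=(0,2,4,0)
Op 11: inc R0 by 2 -> R0=(5,2,4,0) value=11

Answer: 0 0 0 10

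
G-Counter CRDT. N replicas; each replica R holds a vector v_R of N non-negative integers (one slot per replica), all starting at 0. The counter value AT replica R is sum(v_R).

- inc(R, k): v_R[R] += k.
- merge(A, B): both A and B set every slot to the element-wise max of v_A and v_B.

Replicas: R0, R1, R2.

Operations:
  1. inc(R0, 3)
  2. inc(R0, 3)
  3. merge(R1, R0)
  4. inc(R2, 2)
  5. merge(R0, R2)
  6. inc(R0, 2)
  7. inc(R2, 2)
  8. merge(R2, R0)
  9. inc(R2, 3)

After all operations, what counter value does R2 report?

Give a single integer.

Answer: 15

Derivation:
Op 1: inc R0 by 3 -> R0=(3,0,0) value=3
Op 2: inc R0 by 3 -> R0=(6,0,0) value=6
Op 3: merge R1<->R0 -> R1=(6,0,0) R0=(6,0,0)
Op 4: inc R2 by 2 -> R2=(0,0,2) value=2
Op 5: merge R0<->R2 -> R0=(6,0,2) R2=(6,0,2)
Op 6: inc R0 by 2 -> R0=(8,0,2) value=10
Op 7: inc R2 by 2 -> R2=(6,0,4) value=10
Op 8: merge R2<->R0 -> R2=(8,0,4) R0=(8,0,4)
Op 9: inc R2 by 3 -> R2=(8,0,7) value=15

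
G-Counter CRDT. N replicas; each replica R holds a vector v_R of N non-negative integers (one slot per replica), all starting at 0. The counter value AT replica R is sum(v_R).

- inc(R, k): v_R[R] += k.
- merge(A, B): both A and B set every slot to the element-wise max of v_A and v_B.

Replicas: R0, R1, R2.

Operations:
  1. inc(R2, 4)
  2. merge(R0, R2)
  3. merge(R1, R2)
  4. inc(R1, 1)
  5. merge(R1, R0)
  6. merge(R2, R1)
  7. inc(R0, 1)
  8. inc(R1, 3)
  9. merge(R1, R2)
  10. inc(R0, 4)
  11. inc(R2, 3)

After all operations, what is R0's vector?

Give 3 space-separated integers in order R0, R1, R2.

Op 1: inc R2 by 4 -> R2=(0,0,4) value=4
Op 2: merge R0<->R2 -> R0=(0,0,4) R2=(0,0,4)
Op 3: merge R1<->R2 -> R1=(0,0,4) R2=(0,0,4)
Op 4: inc R1 by 1 -> R1=(0,1,4) value=5
Op 5: merge R1<->R0 -> R1=(0,1,4) R0=(0,1,4)
Op 6: merge R2<->R1 -> R2=(0,1,4) R1=(0,1,4)
Op 7: inc R0 by 1 -> R0=(1,1,4) value=6
Op 8: inc R1 by 3 -> R1=(0,4,4) value=8
Op 9: merge R1<->R2 -> R1=(0,4,4) R2=(0,4,4)
Op 10: inc R0 by 4 -> R0=(5,1,4) value=10
Op 11: inc R2 by 3 -> R2=(0,4,7) value=11

Answer: 5 1 4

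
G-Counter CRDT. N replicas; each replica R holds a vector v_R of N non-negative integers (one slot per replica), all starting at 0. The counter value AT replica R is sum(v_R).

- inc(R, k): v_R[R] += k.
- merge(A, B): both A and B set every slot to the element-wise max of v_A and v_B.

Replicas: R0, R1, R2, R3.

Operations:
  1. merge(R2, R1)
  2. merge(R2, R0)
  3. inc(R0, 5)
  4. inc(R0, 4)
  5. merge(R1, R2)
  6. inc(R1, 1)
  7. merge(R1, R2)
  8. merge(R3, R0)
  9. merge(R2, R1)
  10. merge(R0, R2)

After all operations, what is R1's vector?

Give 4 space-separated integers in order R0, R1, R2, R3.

Op 1: merge R2<->R1 -> R2=(0,0,0,0) R1=(0,0,0,0)
Op 2: merge R2<->R0 -> R2=(0,0,0,0) R0=(0,0,0,0)
Op 3: inc R0 by 5 -> R0=(5,0,0,0) value=5
Op 4: inc R0 by 4 -> R0=(9,0,0,0) value=9
Op 5: merge R1<->R2 -> R1=(0,0,0,0) R2=(0,0,0,0)
Op 6: inc R1 by 1 -> R1=(0,1,0,0) value=1
Op 7: merge R1<->R2 -> R1=(0,1,0,0) R2=(0,1,0,0)
Op 8: merge R3<->R0 -> R3=(9,0,0,0) R0=(9,0,0,0)
Op 9: merge R2<->R1 -> R2=(0,1,0,0) R1=(0,1,0,0)
Op 10: merge R0<->R2 -> R0=(9,1,0,0) R2=(9,1,0,0)

Answer: 0 1 0 0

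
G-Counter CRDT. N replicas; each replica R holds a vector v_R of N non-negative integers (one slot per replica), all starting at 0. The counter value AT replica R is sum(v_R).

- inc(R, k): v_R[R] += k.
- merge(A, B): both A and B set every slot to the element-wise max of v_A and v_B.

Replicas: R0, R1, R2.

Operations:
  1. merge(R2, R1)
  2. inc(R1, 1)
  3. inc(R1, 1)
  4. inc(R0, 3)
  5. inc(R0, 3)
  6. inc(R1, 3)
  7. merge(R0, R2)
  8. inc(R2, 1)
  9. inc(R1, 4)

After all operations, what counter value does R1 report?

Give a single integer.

Answer: 9

Derivation:
Op 1: merge R2<->R1 -> R2=(0,0,0) R1=(0,0,0)
Op 2: inc R1 by 1 -> R1=(0,1,0) value=1
Op 3: inc R1 by 1 -> R1=(0,2,0) value=2
Op 4: inc R0 by 3 -> R0=(3,0,0) value=3
Op 5: inc R0 by 3 -> R0=(6,0,0) value=6
Op 6: inc R1 by 3 -> R1=(0,5,0) value=5
Op 7: merge R0<->R2 -> R0=(6,0,0) R2=(6,0,0)
Op 8: inc R2 by 1 -> R2=(6,0,1) value=7
Op 9: inc R1 by 4 -> R1=(0,9,0) value=9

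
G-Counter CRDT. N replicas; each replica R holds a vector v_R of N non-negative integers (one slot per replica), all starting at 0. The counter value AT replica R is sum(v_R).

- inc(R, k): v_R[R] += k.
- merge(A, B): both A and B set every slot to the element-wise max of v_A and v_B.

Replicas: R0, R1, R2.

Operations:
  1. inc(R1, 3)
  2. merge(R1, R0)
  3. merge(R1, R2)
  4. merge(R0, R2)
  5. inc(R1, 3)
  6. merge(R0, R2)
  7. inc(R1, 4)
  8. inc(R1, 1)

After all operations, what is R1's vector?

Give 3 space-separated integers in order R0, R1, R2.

Answer: 0 11 0

Derivation:
Op 1: inc R1 by 3 -> R1=(0,3,0) value=3
Op 2: merge R1<->R0 -> R1=(0,3,0) R0=(0,3,0)
Op 3: merge R1<->R2 -> R1=(0,3,0) R2=(0,3,0)
Op 4: merge R0<->R2 -> R0=(0,3,0) R2=(0,3,0)
Op 5: inc R1 by 3 -> R1=(0,6,0) value=6
Op 6: merge R0<->R2 -> R0=(0,3,0) R2=(0,3,0)
Op 7: inc R1 by 4 -> R1=(0,10,0) value=10
Op 8: inc R1 by 1 -> R1=(0,11,0) value=11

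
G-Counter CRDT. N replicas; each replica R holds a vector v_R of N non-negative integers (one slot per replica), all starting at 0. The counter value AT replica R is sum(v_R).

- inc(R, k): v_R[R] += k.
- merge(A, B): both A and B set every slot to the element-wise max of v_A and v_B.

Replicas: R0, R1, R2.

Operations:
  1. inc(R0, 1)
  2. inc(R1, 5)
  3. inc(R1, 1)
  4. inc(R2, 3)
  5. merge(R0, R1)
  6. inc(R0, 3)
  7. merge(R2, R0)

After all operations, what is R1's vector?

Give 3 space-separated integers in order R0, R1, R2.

Answer: 1 6 0

Derivation:
Op 1: inc R0 by 1 -> R0=(1,0,0) value=1
Op 2: inc R1 by 5 -> R1=(0,5,0) value=5
Op 3: inc R1 by 1 -> R1=(0,6,0) value=6
Op 4: inc R2 by 3 -> R2=(0,0,3) value=3
Op 5: merge R0<->R1 -> R0=(1,6,0) R1=(1,6,0)
Op 6: inc R0 by 3 -> R0=(4,6,0) value=10
Op 7: merge R2<->R0 -> R2=(4,6,3) R0=(4,6,3)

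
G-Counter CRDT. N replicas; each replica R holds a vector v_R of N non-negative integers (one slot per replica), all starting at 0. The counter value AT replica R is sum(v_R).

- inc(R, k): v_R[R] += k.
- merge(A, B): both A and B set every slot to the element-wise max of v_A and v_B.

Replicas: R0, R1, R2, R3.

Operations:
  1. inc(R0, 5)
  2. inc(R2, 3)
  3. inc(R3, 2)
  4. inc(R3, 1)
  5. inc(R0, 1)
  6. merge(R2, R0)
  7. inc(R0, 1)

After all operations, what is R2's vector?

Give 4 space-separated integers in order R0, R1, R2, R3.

Answer: 6 0 3 0

Derivation:
Op 1: inc R0 by 5 -> R0=(5,0,0,0) value=5
Op 2: inc R2 by 3 -> R2=(0,0,3,0) value=3
Op 3: inc R3 by 2 -> R3=(0,0,0,2) value=2
Op 4: inc R3 by 1 -> R3=(0,0,0,3) value=3
Op 5: inc R0 by 1 -> R0=(6,0,0,0) value=6
Op 6: merge R2<->R0 -> R2=(6,0,3,0) R0=(6,0,3,0)
Op 7: inc R0 by 1 -> R0=(7,0,3,0) value=10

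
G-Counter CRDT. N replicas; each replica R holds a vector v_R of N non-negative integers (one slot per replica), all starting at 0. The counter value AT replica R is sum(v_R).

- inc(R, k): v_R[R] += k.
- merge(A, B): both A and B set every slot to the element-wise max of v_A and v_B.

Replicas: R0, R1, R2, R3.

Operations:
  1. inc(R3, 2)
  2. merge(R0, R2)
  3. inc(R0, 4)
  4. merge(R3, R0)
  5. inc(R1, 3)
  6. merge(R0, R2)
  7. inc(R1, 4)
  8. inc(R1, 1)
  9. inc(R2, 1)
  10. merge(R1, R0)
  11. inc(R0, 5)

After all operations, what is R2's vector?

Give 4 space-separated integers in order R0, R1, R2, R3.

Op 1: inc R3 by 2 -> R3=(0,0,0,2) value=2
Op 2: merge R0<->R2 -> R0=(0,0,0,0) R2=(0,0,0,0)
Op 3: inc R0 by 4 -> R0=(4,0,0,0) value=4
Op 4: merge R3<->R0 -> R3=(4,0,0,2) R0=(4,0,0,2)
Op 5: inc R1 by 3 -> R1=(0,3,0,0) value=3
Op 6: merge R0<->R2 -> R0=(4,0,0,2) R2=(4,0,0,2)
Op 7: inc R1 by 4 -> R1=(0,7,0,0) value=7
Op 8: inc R1 by 1 -> R1=(0,8,0,0) value=8
Op 9: inc R2 by 1 -> R2=(4,0,1,2) value=7
Op 10: merge R1<->R0 -> R1=(4,8,0,2) R0=(4,8,0,2)
Op 11: inc R0 by 5 -> R0=(9,8,0,2) value=19

Answer: 4 0 1 2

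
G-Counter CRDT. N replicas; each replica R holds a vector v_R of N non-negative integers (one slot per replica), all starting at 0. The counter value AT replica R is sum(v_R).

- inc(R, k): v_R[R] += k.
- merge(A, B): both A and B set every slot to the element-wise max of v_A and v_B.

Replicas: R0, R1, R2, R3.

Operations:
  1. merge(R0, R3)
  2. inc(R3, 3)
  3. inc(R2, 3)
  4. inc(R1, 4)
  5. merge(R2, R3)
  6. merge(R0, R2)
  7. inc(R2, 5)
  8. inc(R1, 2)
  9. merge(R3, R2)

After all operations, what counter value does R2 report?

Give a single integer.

Op 1: merge R0<->R3 -> R0=(0,0,0,0) R3=(0,0,0,0)
Op 2: inc R3 by 3 -> R3=(0,0,0,3) value=3
Op 3: inc R2 by 3 -> R2=(0,0,3,0) value=3
Op 4: inc R1 by 4 -> R1=(0,4,0,0) value=4
Op 5: merge R2<->R3 -> R2=(0,0,3,3) R3=(0,0,3,3)
Op 6: merge R0<->R2 -> R0=(0,0,3,3) R2=(0,0,3,3)
Op 7: inc R2 by 5 -> R2=(0,0,8,3) value=11
Op 8: inc R1 by 2 -> R1=(0,6,0,0) value=6
Op 9: merge R3<->R2 -> R3=(0,0,8,3) R2=(0,0,8,3)

Answer: 11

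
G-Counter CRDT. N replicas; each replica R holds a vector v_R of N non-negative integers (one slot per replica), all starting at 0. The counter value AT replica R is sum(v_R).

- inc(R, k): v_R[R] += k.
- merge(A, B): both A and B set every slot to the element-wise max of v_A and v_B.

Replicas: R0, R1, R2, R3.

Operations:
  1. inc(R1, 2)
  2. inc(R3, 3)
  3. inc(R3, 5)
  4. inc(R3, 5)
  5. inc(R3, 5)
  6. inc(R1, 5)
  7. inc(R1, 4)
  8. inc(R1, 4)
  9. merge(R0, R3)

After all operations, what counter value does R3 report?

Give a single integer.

Op 1: inc R1 by 2 -> R1=(0,2,0,0) value=2
Op 2: inc R3 by 3 -> R3=(0,0,0,3) value=3
Op 3: inc R3 by 5 -> R3=(0,0,0,8) value=8
Op 4: inc R3 by 5 -> R3=(0,0,0,13) value=13
Op 5: inc R3 by 5 -> R3=(0,0,0,18) value=18
Op 6: inc R1 by 5 -> R1=(0,7,0,0) value=7
Op 7: inc R1 by 4 -> R1=(0,11,0,0) value=11
Op 8: inc R1 by 4 -> R1=(0,15,0,0) value=15
Op 9: merge R0<->R3 -> R0=(0,0,0,18) R3=(0,0,0,18)

Answer: 18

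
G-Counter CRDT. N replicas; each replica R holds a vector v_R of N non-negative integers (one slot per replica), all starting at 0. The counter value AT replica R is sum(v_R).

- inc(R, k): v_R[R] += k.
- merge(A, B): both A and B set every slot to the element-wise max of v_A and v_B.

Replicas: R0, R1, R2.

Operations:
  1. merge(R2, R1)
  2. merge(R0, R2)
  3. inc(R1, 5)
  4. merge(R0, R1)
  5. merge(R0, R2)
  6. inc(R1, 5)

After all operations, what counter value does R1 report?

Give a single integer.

Op 1: merge R2<->R1 -> R2=(0,0,0) R1=(0,0,0)
Op 2: merge R0<->R2 -> R0=(0,0,0) R2=(0,0,0)
Op 3: inc R1 by 5 -> R1=(0,5,0) value=5
Op 4: merge R0<->R1 -> R0=(0,5,0) R1=(0,5,0)
Op 5: merge R0<->R2 -> R0=(0,5,0) R2=(0,5,0)
Op 6: inc R1 by 5 -> R1=(0,10,0) value=10

Answer: 10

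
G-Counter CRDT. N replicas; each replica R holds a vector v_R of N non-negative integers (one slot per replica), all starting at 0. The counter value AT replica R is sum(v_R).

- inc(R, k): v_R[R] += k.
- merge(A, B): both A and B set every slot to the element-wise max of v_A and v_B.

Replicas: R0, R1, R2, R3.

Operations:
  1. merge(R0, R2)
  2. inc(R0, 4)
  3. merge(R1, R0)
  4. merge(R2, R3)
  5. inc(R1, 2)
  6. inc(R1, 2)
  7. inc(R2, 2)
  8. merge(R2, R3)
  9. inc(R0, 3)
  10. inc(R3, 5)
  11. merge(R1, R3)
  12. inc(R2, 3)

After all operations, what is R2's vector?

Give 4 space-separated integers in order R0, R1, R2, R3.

Op 1: merge R0<->R2 -> R0=(0,0,0,0) R2=(0,0,0,0)
Op 2: inc R0 by 4 -> R0=(4,0,0,0) value=4
Op 3: merge R1<->R0 -> R1=(4,0,0,0) R0=(4,0,0,0)
Op 4: merge R2<->R3 -> R2=(0,0,0,0) R3=(0,0,0,0)
Op 5: inc R1 by 2 -> R1=(4,2,0,0) value=6
Op 6: inc R1 by 2 -> R1=(4,4,0,0) value=8
Op 7: inc R2 by 2 -> R2=(0,0,2,0) value=2
Op 8: merge R2<->R3 -> R2=(0,0,2,0) R3=(0,0,2,0)
Op 9: inc R0 by 3 -> R0=(7,0,0,0) value=7
Op 10: inc R3 by 5 -> R3=(0,0,2,5) value=7
Op 11: merge R1<->R3 -> R1=(4,4,2,5) R3=(4,4,2,5)
Op 12: inc R2 by 3 -> R2=(0,0,5,0) value=5

Answer: 0 0 5 0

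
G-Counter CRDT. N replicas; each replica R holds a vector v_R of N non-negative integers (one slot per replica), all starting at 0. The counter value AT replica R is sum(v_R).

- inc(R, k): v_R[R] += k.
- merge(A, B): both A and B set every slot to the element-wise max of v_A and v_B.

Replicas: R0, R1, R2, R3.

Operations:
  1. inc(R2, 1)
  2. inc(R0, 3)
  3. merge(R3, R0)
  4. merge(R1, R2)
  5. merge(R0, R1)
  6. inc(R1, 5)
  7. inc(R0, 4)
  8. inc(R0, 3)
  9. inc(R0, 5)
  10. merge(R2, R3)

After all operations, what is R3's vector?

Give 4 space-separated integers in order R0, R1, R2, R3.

Op 1: inc R2 by 1 -> R2=(0,0,1,0) value=1
Op 2: inc R0 by 3 -> R0=(3,0,0,0) value=3
Op 3: merge R3<->R0 -> R3=(3,0,0,0) R0=(3,0,0,0)
Op 4: merge R1<->R2 -> R1=(0,0,1,0) R2=(0,0,1,0)
Op 5: merge R0<->R1 -> R0=(3,0,1,0) R1=(3,0,1,0)
Op 6: inc R1 by 5 -> R1=(3,5,1,0) value=9
Op 7: inc R0 by 4 -> R0=(7,0,1,0) value=8
Op 8: inc R0 by 3 -> R0=(10,0,1,0) value=11
Op 9: inc R0 by 5 -> R0=(15,0,1,0) value=16
Op 10: merge R2<->R3 -> R2=(3,0,1,0) R3=(3,0,1,0)

Answer: 3 0 1 0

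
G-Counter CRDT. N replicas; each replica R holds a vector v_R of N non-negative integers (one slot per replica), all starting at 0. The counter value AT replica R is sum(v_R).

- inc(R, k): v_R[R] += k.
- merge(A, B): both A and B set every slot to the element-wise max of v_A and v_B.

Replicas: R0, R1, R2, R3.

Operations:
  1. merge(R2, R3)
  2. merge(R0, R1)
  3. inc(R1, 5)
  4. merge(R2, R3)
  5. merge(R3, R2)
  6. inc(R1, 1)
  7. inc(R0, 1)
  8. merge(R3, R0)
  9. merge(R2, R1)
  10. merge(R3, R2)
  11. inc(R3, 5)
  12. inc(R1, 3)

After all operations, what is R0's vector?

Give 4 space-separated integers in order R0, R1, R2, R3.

Op 1: merge R2<->R3 -> R2=(0,0,0,0) R3=(0,0,0,0)
Op 2: merge R0<->R1 -> R0=(0,0,0,0) R1=(0,0,0,0)
Op 3: inc R1 by 5 -> R1=(0,5,0,0) value=5
Op 4: merge R2<->R3 -> R2=(0,0,0,0) R3=(0,0,0,0)
Op 5: merge R3<->R2 -> R3=(0,0,0,0) R2=(0,0,0,0)
Op 6: inc R1 by 1 -> R1=(0,6,0,0) value=6
Op 7: inc R0 by 1 -> R0=(1,0,0,0) value=1
Op 8: merge R3<->R0 -> R3=(1,0,0,0) R0=(1,0,0,0)
Op 9: merge R2<->R1 -> R2=(0,6,0,0) R1=(0,6,0,0)
Op 10: merge R3<->R2 -> R3=(1,6,0,0) R2=(1,6,0,0)
Op 11: inc R3 by 5 -> R3=(1,6,0,5) value=12
Op 12: inc R1 by 3 -> R1=(0,9,0,0) value=9

Answer: 1 0 0 0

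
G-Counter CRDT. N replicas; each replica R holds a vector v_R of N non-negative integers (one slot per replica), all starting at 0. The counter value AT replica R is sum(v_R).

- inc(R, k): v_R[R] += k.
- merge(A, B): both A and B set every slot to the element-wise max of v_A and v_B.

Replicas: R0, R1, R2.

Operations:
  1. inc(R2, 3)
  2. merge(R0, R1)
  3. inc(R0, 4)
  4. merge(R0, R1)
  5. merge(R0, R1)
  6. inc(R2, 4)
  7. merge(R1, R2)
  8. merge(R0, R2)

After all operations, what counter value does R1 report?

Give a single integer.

Op 1: inc R2 by 3 -> R2=(0,0,3) value=3
Op 2: merge R0<->R1 -> R0=(0,0,0) R1=(0,0,0)
Op 3: inc R0 by 4 -> R0=(4,0,0) value=4
Op 4: merge R0<->R1 -> R0=(4,0,0) R1=(4,0,0)
Op 5: merge R0<->R1 -> R0=(4,0,0) R1=(4,0,0)
Op 6: inc R2 by 4 -> R2=(0,0,7) value=7
Op 7: merge R1<->R2 -> R1=(4,0,7) R2=(4,0,7)
Op 8: merge R0<->R2 -> R0=(4,0,7) R2=(4,0,7)

Answer: 11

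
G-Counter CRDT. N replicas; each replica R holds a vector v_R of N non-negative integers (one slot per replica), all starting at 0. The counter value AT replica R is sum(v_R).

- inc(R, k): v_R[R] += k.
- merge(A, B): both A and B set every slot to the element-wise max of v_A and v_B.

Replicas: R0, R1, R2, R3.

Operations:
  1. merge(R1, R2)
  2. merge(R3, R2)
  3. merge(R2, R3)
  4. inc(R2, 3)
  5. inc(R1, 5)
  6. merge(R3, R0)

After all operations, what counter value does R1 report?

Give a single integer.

Answer: 5

Derivation:
Op 1: merge R1<->R2 -> R1=(0,0,0,0) R2=(0,0,0,0)
Op 2: merge R3<->R2 -> R3=(0,0,0,0) R2=(0,0,0,0)
Op 3: merge R2<->R3 -> R2=(0,0,0,0) R3=(0,0,0,0)
Op 4: inc R2 by 3 -> R2=(0,0,3,0) value=3
Op 5: inc R1 by 5 -> R1=(0,5,0,0) value=5
Op 6: merge R3<->R0 -> R3=(0,0,0,0) R0=(0,0,0,0)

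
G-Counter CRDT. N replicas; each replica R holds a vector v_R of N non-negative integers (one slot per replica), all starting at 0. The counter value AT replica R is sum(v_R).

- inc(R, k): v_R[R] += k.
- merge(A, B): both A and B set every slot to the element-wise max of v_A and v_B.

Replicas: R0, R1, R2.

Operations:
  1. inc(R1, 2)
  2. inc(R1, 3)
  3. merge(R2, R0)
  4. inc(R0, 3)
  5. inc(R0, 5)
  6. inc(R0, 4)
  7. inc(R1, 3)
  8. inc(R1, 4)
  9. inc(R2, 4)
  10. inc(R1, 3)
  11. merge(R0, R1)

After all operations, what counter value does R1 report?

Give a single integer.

Answer: 27

Derivation:
Op 1: inc R1 by 2 -> R1=(0,2,0) value=2
Op 2: inc R1 by 3 -> R1=(0,5,0) value=5
Op 3: merge R2<->R0 -> R2=(0,0,0) R0=(0,0,0)
Op 4: inc R0 by 3 -> R0=(3,0,0) value=3
Op 5: inc R0 by 5 -> R0=(8,0,0) value=8
Op 6: inc R0 by 4 -> R0=(12,0,0) value=12
Op 7: inc R1 by 3 -> R1=(0,8,0) value=8
Op 8: inc R1 by 4 -> R1=(0,12,0) value=12
Op 9: inc R2 by 4 -> R2=(0,0,4) value=4
Op 10: inc R1 by 3 -> R1=(0,15,0) value=15
Op 11: merge R0<->R1 -> R0=(12,15,0) R1=(12,15,0)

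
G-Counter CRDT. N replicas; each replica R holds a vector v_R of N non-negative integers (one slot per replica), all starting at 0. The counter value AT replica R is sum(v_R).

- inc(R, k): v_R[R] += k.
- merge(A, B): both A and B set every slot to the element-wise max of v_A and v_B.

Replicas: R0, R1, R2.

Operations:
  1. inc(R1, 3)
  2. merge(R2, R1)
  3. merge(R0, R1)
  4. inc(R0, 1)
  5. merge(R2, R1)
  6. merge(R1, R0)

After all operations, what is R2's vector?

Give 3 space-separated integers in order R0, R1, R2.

Answer: 0 3 0

Derivation:
Op 1: inc R1 by 3 -> R1=(0,3,0) value=3
Op 2: merge R2<->R1 -> R2=(0,3,0) R1=(0,3,0)
Op 3: merge R0<->R1 -> R0=(0,3,0) R1=(0,3,0)
Op 4: inc R0 by 1 -> R0=(1,3,0) value=4
Op 5: merge R2<->R1 -> R2=(0,3,0) R1=(0,3,0)
Op 6: merge R1<->R0 -> R1=(1,3,0) R0=(1,3,0)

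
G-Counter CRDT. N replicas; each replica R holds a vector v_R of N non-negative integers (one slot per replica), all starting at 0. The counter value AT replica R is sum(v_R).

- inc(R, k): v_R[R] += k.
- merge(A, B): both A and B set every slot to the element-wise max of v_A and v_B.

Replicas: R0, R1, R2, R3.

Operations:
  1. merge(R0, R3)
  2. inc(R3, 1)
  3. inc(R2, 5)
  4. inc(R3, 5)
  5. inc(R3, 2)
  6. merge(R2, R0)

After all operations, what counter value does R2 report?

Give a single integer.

Op 1: merge R0<->R3 -> R0=(0,0,0,0) R3=(0,0,0,0)
Op 2: inc R3 by 1 -> R3=(0,0,0,1) value=1
Op 3: inc R2 by 5 -> R2=(0,0,5,0) value=5
Op 4: inc R3 by 5 -> R3=(0,0,0,6) value=6
Op 5: inc R3 by 2 -> R3=(0,0,0,8) value=8
Op 6: merge R2<->R0 -> R2=(0,0,5,0) R0=(0,0,5,0)

Answer: 5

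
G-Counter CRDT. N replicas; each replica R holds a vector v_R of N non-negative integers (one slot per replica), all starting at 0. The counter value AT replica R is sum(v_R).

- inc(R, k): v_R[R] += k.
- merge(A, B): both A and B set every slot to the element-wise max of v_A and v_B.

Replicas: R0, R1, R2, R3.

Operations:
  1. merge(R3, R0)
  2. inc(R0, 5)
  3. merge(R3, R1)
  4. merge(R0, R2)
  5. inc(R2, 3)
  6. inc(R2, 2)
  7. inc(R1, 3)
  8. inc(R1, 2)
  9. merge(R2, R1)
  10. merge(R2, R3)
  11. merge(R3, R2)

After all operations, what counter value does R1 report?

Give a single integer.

Answer: 15

Derivation:
Op 1: merge R3<->R0 -> R3=(0,0,0,0) R0=(0,0,0,0)
Op 2: inc R0 by 5 -> R0=(5,0,0,0) value=5
Op 3: merge R3<->R1 -> R3=(0,0,0,0) R1=(0,0,0,0)
Op 4: merge R0<->R2 -> R0=(5,0,0,0) R2=(5,0,0,0)
Op 5: inc R2 by 3 -> R2=(5,0,3,0) value=8
Op 6: inc R2 by 2 -> R2=(5,0,5,0) value=10
Op 7: inc R1 by 3 -> R1=(0,3,0,0) value=3
Op 8: inc R1 by 2 -> R1=(0,5,0,0) value=5
Op 9: merge R2<->R1 -> R2=(5,5,5,0) R1=(5,5,5,0)
Op 10: merge R2<->R3 -> R2=(5,5,5,0) R3=(5,5,5,0)
Op 11: merge R3<->R2 -> R3=(5,5,5,0) R2=(5,5,5,0)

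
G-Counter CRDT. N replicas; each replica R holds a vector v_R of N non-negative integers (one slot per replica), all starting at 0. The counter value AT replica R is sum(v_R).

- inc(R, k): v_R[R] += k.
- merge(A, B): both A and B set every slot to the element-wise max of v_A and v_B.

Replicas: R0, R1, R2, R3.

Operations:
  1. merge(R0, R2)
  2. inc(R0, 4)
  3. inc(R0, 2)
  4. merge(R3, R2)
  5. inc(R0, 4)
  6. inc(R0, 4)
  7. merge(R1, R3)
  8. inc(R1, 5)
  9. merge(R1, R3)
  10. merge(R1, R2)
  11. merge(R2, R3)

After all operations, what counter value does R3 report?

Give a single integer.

Op 1: merge R0<->R2 -> R0=(0,0,0,0) R2=(0,0,0,0)
Op 2: inc R0 by 4 -> R0=(4,0,0,0) value=4
Op 3: inc R0 by 2 -> R0=(6,0,0,0) value=6
Op 4: merge R3<->R2 -> R3=(0,0,0,0) R2=(0,0,0,0)
Op 5: inc R0 by 4 -> R0=(10,0,0,0) value=10
Op 6: inc R0 by 4 -> R0=(14,0,0,0) value=14
Op 7: merge R1<->R3 -> R1=(0,0,0,0) R3=(0,0,0,0)
Op 8: inc R1 by 5 -> R1=(0,5,0,0) value=5
Op 9: merge R1<->R3 -> R1=(0,5,0,0) R3=(0,5,0,0)
Op 10: merge R1<->R2 -> R1=(0,5,0,0) R2=(0,5,0,0)
Op 11: merge R2<->R3 -> R2=(0,5,0,0) R3=(0,5,0,0)

Answer: 5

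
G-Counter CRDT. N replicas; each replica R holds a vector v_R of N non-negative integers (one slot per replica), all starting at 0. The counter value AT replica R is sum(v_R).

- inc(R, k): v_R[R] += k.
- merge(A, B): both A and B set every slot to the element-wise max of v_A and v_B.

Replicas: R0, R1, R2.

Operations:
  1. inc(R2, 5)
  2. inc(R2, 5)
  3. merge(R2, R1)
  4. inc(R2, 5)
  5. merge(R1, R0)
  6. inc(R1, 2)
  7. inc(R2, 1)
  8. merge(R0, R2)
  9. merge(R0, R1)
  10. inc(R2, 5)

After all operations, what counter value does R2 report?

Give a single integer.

Answer: 21

Derivation:
Op 1: inc R2 by 5 -> R2=(0,0,5) value=5
Op 2: inc R2 by 5 -> R2=(0,0,10) value=10
Op 3: merge R2<->R1 -> R2=(0,0,10) R1=(0,0,10)
Op 4: inc R2 by 5 -> R2=(0,0,15) value=15
Op 5: merge R1<->R0 -> R1=(0,0,10) R0=(0,0,10)
Op 6: inc R1 by 2 -> R1=(0,2,10) value=12
Op 7: inc R2 by 1 -> R2=(0,0,16) value=16
Op 8: merge R0<->R2 -> R0=(0,0,16) R2=(0,0,16)
Op 9: merge R0<->R1 -> R0=(0,2,16) R1=(0,2,16)
Op 10: inc R2 by 5 -> R2=(0,0,21) value=21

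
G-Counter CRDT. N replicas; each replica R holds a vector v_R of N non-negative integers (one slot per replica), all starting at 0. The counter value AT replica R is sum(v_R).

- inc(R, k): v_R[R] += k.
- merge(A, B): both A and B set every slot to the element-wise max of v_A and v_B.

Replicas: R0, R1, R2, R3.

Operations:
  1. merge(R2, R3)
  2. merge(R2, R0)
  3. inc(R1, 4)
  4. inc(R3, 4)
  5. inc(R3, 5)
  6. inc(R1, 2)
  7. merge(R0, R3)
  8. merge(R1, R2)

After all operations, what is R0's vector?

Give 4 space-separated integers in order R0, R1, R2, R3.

Answer: 0 0 0 9

Derivation:
Op 1: merge R2<->R3 -> R2=(0,0,0,0) R3=(0,0,0,0)
Op 2: merge R2<->R0 -> R2=(0,0,0,0) R0=(0,0,0,0)
Op 3: inc R1 by 4 -> R1=(0,4,0,0) value=4
Op 4: inc R3 by 4 -> R3=(0,0,0,4) value=4
Op 5: inc R3 by 5 -> R3=(0,0,0,9) value=9
Op 6: inc R1 by 2 -> R1=(0,6,0,0) value=6
Op 7: merge R0<->R3 -> R0=(0,0,0,9) R3=(0,0,0,9)
Op 8: merge R1<->R2 -> R1=(0,6,0,0) R2=(0,6,0,0)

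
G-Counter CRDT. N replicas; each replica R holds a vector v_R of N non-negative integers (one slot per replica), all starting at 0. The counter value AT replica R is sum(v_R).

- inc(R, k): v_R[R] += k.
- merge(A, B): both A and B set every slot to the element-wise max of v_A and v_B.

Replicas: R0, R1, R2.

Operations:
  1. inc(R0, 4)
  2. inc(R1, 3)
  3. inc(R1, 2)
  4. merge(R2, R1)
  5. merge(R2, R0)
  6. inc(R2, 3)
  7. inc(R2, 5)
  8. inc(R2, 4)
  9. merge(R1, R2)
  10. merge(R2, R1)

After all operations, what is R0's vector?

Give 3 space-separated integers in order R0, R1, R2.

Answer: 4 5 0

Derivation:
Op 1: inc R0 by 4 -> R0=(4,0,0) value=4
Op 2: inc R1 by 3 -> R1=(0,3,0) value=3
Op 3: inc R1 by 2 -> R1=(0,5,0) value=5
Op 4: merge R2<->R1 -> R2=(0,5,0) R1=(0,5,0)
Op 5: merge R2<->R0 -> R2=(4,5,0) R0=(4,5,0)
Op 6: inc R2 by 3 -> R2=(4,5,3) value=12
Op 7: inc R2 by 5 -> R2=(4,5,8) value=17
Op 8: inc R2 by 4 -> R2=(4,5,12) value=21
Op 9: merge R1<->R2 -> R1=(4,5,12) R2=(4,5,12)
Op 10: merge R2<->R1 -> R2=(4,5,12) R1=(4,5,12)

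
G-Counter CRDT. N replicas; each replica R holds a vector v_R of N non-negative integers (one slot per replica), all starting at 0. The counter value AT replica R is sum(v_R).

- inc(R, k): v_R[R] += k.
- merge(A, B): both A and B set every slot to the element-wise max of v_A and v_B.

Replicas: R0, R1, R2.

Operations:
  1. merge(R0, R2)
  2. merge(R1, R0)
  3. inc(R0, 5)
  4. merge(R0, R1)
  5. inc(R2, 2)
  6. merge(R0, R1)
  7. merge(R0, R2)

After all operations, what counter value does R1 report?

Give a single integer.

Op 1: merge R0<->R2 -> R0=(0,0,0) R2=(0,0,0)
Op 2: merge R1<->R0 -> R1=(0,0,0) R0=(0,0,0)
Op 3: inc R0 by 5 -> R0=(5,0,0) value=5
Op 4: merge R0<->R1 -> R0=(5,0,0) R1=(5,0,0)
Op 5: inc R2 by 2 -> R2=(0,0,2) value=2
Op 6: merge R0<->R1 -> R0=(5,0,0) R1=(5,0,0)
Op 7: merge R0<->R2 -> R0=(5,0,2) R2=(5,0,2)

Answer: 5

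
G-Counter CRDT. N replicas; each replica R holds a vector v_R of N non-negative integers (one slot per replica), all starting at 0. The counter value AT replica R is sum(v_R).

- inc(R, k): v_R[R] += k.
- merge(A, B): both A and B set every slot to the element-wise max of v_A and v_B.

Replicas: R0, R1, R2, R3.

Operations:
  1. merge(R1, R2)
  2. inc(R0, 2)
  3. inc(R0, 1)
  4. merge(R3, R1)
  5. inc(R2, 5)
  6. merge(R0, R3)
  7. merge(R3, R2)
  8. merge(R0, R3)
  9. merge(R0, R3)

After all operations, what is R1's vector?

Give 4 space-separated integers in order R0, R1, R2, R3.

Op 1: merge R1<->R2 -> R1=(0,0,0,0) R2=(0,0,0,0)
Op 2: inc R0 by 2 -> R0=(2,0,0,0) value=2
Op 3: inc R0 by 1 -> R0=(3,0,0,0) value=3
Op 4: merge R3<->R1 -> R3=(0,0,0,0) R1=(0,0,0,0)
Op 5: inc R2 by 5 -> R2=(0,0,5,0) value=5
Op 6: merge R0<->R3 -> R0=(3,0,0,0) R3=(3,0,0,0)
Op 7: merge R3<->R2 -> R3=(3,0,5,0) R2=(3,0,5,0)
Op 8: merge R0<->R3 -> R0=(3,0,5,0) R3=(3,0,5,0)
Op 9: merge R0<->R3 -> R0=(3,0,5,0) R3=(3,0,5,0)

Answer: 0 0 0 0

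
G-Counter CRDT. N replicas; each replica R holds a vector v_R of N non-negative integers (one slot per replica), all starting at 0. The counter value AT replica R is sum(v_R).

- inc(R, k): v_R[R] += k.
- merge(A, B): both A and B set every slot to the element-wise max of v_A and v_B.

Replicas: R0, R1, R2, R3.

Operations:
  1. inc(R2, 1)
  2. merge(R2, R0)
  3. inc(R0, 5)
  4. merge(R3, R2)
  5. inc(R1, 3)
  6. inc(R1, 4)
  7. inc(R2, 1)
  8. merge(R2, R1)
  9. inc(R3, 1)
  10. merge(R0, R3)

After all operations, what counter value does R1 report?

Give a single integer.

Answer: 9

Derivation:
Op 1: inc R2 by 1 -> R2=(0,0,1,0) value=1
Op 2: merge R2<->R0 -> R2=(0,0,1,0) R0=(0,0,1,0)
Op 3: inc R0 by 5 -> R0=(5,0,1,0) value=6
Op 4: merge R3<->R2 -> R3=(0,0,1,0) R2=(0,0,1,0)
Op 5: inc R1 by 3 -> R1=(0,3,0,0) value=3
Op 6: inc R1 by 4 -> R1=(0,7,0,0) value=7
Op 7: inc R2 by 1 -> R2=(0,0,2,0) value=2
Op 8: merge R2<->R1 -> R2=(0,7,2,0) R1=(0,7,2,0)
Op 9: inc R3 by 1 -> R3=(0,0,1,1) value=2
Op 10: merge R0<->R3 -> R0=(5,0,1,1) R3=(5,0,1,1)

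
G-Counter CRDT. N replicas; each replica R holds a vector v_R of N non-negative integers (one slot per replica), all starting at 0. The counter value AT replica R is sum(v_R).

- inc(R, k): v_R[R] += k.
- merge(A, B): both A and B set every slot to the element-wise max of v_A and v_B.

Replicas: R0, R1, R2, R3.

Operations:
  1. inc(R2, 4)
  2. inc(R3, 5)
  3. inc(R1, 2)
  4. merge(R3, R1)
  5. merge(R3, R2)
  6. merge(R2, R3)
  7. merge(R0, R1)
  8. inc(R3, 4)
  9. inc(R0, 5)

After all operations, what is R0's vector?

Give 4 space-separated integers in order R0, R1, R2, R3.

Answer: 5 2 0 5

Derivation:
Op 1: inc R2 by 4 -> R2=(0,0,4,0) value=4
Op 2: inc R3 by 5 -> R3=(0,0,0,5) value=5
Op 3: inc R1 by 2 -> R1=(0,2,0,0) value=2
Op 4: merge R3<->R1 -> R3=(0,2,0,5) R1=(0,2,0,5)
Op 5: merge R3<->R2 -> R3=(0,2,4,5) R2=(0,2,4,5)
Op 6: merge R2<->R3 -> R2=(0,2,4,5) R3=(0,2,4,5)
Op 7: merge R0<->R1 -> R0=(0,2,0,5) R1=(0,2,0,5)
Op 8: inc R3 by 4 -> R3=(0,2,4,9) value=15
Op 9: inc R0 by 5 -> R0=(5,2,0,5) value=12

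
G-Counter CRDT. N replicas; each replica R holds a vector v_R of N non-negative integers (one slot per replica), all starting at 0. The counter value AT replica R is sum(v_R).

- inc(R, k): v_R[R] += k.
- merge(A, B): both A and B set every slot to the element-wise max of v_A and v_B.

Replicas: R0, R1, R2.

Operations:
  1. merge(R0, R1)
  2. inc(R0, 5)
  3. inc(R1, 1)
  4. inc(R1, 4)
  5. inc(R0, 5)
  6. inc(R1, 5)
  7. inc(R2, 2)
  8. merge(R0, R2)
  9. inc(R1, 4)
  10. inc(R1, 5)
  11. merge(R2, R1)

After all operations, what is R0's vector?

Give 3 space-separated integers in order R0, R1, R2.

Answer: 10 0 2

Derivation:
Op 1: merge R0<->R1 -> R0=(0,0,0) R1=(0,0,0)
Op 2: inc R0 by 5 -> R0=(5,0,0) value=5
Op 3: inc R1 by 1 -> R1=(0,1,0) value=1
Op 4: inc R1 by 4 -> R1=(0,5,0) value=5
Op 5: inc R0 by 5 -> R0=(10,0,0) value=10
Op 6: inc R1 by 5 -> R1=(0,10,0) value=10
Op 7: inc R2 by 2 -> R2=(0,0,2) value=2
Op 8: merge R0<->R2 -> R0=(10,0,2) R2=(10,0,2)
Op 9: inc R1 by 4 -> R1=(0,14,0) value=14
Op 10: inc R1 by 5 -> R1=(0,19,0) value=19
Op 11: merge R2<->R1 -> R2=(10,19,2) R1=(10,19,2)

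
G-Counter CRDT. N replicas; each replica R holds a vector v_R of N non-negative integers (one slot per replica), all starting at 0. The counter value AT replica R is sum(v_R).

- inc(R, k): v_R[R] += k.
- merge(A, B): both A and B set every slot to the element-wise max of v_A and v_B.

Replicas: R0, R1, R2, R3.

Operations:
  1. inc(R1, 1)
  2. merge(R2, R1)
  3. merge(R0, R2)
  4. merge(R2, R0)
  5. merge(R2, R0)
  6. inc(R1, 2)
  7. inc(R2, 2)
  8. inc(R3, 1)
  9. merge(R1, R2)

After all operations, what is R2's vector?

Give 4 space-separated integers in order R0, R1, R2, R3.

Op 1: inc R1 by 1 -> R1=(0,1,0,0) value=1
Op 2: merge R2<->R1 -> R2=(0,1,0,0) R1=(0,1,0,0)
Op 3: merge R0<->R2 -> R0=(0,1,0,0) R2=(0,1,0,0)
Op 4: merge R2<->R0 -> R2=(0,1,0,0) R0=(0,1,0,0)
Op 5: merge R2<->R0 -> R2=(0,1,0,0) R0=(0,1,0,0)
Op 6: inc R1 by 2 -> R1=(0,3,0,0) value=3
Op 7: inc R2 by 2 -> R2=(0,1,2,0) value=3
Op 8: inc R3 by 1 -> R3=(0,0,0,1) value=1
Op 9: merge R1<->R2 -> R1=(0,3,2,0) R2=(0,3,2,0)

Answer: 0 3 2 0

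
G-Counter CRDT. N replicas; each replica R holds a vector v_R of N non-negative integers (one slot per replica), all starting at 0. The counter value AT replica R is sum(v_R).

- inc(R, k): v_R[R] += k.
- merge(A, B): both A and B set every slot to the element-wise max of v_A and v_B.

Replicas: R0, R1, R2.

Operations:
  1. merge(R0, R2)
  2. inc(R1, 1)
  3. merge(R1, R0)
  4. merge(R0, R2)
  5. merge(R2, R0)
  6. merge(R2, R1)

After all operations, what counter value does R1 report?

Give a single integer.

Answer: 1

Derivation:
Op 1: merge R0<->R2 -> R0=(0,0,0) R2=(0,0,0)
Op 2: inc R1 by 1 -> R1=(0,1,0) value=1
Op 3: merge R1<->R0 -> R1=(0,1,0) R0=(0,1,0)
Op 4: merge R0<->R2 -> R0=(0,1,0) R2=(0,1,0)
Op 5: merge R2<->R0 -> R2=(0,1,0) R0=(0,1,0)
Op 6: merge R2<->R1 -> R2=(0,1,0) R1=(0,1,0)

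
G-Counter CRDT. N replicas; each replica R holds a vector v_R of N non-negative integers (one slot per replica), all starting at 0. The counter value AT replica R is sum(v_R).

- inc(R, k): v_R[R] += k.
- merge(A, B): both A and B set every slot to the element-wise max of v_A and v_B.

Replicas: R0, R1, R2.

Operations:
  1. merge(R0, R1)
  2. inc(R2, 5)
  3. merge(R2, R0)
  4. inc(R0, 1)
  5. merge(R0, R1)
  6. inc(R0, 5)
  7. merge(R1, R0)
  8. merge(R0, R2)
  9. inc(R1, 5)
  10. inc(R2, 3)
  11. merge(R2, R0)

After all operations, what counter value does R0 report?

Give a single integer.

Answer: 14

Derivation:
Op 1: merge R0<->R1 -> R0=(0,0,0) R1=(0,0,0)
Op 2: inc R2 by 5 -> R2=(0,0,5) value=5
Op 3: merge R2<->R0 -> R2=(0,0,5) R0=(0,0,5)
Op 4: inc R0 by 1 -> R0=(1,0,5) value=6
Op 5: merge R0<->R1 -> R0=(1,0,5) R1=(1,0,5)
Op 6: inc R0 by 5 -> R0=(6,0,5) value=11
Op 7: merge R1<->R0 -> R1=(6,0,5) R0=(6,0,5)
Op 8: merge R0<->R2 -> R0=(6,0,5) R2=(6,0,5)
Op 9: inc R1 by 5 -> R1=(6,5,5) value=16
Op 10: inc R2 by 3 -> R2=(6,0,8) value=14
Op 11: merge R2<->R0 -> R2=(6,0,8) R0=(6,0,8)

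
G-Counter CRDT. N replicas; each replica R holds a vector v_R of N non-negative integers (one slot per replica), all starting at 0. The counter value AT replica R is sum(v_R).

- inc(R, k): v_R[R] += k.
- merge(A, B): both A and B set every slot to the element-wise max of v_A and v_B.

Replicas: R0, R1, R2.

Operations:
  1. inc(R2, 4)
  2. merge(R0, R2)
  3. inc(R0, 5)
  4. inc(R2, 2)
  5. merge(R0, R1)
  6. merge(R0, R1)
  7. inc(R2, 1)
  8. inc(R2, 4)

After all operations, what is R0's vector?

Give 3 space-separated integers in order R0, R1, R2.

Answer: 5 0 4

Derivation:
Op 1: inc R2 by 4 -> R2=(0,0,4) value=4
Op 2: merge R0<->R2 -> R0=(0,0,4) R2=(0,0,4)
Op 3: inc R0 by 5 -> R0=(5,0,4) value=9
Op 4: inc R2 by 2 -> R2=(0,0,6) value=6
Op 5: merge R0<->R1 -> R0=(5,0,4) R1=(5,0,4)
Op 6: merge R0<->R1 -> R0=(5,0,4) R1=(5,0,4)
Op 7: inc R2 by 1 -> R2=(0,0,7) value=7
Op 8: inc R2 by 4 -> R2=(0,0,11) value=11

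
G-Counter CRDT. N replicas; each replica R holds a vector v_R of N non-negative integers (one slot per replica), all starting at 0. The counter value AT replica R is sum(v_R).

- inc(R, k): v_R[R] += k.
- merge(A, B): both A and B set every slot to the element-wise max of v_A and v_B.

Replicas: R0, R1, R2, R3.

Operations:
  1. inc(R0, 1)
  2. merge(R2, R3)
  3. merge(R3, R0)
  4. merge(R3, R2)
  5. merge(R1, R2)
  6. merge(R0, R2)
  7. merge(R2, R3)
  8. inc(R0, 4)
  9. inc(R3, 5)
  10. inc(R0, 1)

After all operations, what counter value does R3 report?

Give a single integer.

Answer: 6

Derivation:
Op 1: inc R0 by 1 -> R0=(1,0,0,0) value=1
Op 2: merge R2<->R3 -> R2=(0,0,0,0) R3=(0,0,0,0)
Op 3: merge R3<->R0 -> R3=(1,0,0,0) R0=(1,0,0,0)
Op 4: merge R3<->R2 -> R3=(1,0,0,0) R2=(1,0,0,0)
Op 5: merge R1<->R2 -> R1=(1,0,0,0) R2=(1,0,0,0)
Op 6: merge R0<->R2 -> R0=(1,0,0,0) R2=(1,0,0,0)
Op 7: merge R2<->R3 -> R2=(1,0,0,0) R3=(1,0,0,0)
Op 8: inc R0 by 4 -> R0=(5,0,0,0) value=5
Op 9: inc R3 by 5 -> R3=(1,0,0,5) value=6
Op 10: inc R0 by 1 -> R0=(6,0,0,0) value=6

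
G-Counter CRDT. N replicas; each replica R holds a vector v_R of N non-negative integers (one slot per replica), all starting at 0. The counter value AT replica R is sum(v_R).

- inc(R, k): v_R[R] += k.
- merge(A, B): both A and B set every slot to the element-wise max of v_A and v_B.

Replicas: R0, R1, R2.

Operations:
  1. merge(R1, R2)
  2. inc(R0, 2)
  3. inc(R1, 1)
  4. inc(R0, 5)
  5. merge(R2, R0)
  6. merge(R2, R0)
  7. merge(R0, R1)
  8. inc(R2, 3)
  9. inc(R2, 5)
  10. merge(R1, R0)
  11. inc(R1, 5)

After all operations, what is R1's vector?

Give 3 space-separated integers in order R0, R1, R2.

Answer: 7 6 0

Derivation:
Op 1: merge R1<->R2 -> R1=(0,0,0) R2=(0,0,0)
Op 2: inc R0 by 2 -> R0=(2,0,0) value=2
Op 3: inc R1 by 1 -> R1=(0,1,0) value=1
Op 4: inc R0 by 5 -> R0=(7,0,0) value=7
Op 5: merge R2<->R0 -> R2=(7,0,0) R0=(7,0,0)
Op 6: merge R2<->R0 -> R2=(7,0,0) R0=(7,0,0)
Op 7: merge R0<->R1 -> R0=(7,1,0) R1=(7,1,0)
Op 8: inc R2 by 3 -> R2=(7,0,3) value=10
Op 9: inc R2 by 5 -> R2=(7,0,8) value=15
Op 10: merge R1<->R0 -> R1=(7,1,0) R0=(7,1,0)
Op 11: inc R1 by 5 -> R1=(7,6,0) value=13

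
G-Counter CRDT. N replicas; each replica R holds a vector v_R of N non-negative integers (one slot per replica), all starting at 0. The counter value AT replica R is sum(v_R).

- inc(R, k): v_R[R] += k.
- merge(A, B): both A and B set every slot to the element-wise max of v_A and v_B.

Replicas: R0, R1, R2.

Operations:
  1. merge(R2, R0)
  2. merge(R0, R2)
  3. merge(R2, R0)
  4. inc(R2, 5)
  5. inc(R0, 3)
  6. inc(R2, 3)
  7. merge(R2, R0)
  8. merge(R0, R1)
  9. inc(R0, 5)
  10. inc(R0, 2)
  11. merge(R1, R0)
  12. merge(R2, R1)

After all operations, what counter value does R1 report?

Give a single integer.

Answer: 18

Derivation:
Op 1: merge R2<->R0 -> R2=(0,0,0) R0=(0,0,0)
Op 2: merge R0<->R2 -> R0=(0,0,0) R2=(0,0,0)
Op 3: merge R2<->R0 -> R2=(0,0,0) R0=(0,0,0)
Op 4: inc R2 by 5 -> R2=(0,0,5) value=5
Op 5: inc R0 by 3 -> R0=(3,0,0) value=3
Op 6: inc R2 by 3 -> R2=(0,0,8) value=8
Op 7: merge R2<->R0 -> R2=(3,0,8) R0=(3,0,8)
Op 8: merge R0<->R1 -> R0=(3,0,8) R1=(3,0,8)
Op 9: inc R0 by 5 -> R0=(8,0,8) value=16
Op 10: inc R0 by 2 -> R0=(10,0,8) value=18
Op 11: merge R1<->R0 -> R1=(10,0,8) R0=(10,0,8)
Op 12: merge R2<->R1 -> R2=(10,0,8) R1=(10,0,8)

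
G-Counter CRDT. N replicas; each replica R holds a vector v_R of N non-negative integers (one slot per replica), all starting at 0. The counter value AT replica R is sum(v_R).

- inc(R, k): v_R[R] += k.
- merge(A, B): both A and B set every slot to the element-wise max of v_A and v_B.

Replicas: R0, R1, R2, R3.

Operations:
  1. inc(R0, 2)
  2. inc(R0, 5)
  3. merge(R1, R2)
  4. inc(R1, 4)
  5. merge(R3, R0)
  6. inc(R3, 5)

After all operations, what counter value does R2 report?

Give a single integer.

Op 1: inc R0 by 2 -> R0=(2,0,0,0) value=2
Op 2: inc R0 by 5 -> R0=(7,0,0,0) value=7
Op 3: merge R1<->R2 -> R1=(0,0,0,0) R2=(0,0,0,0)
Op 4: inc R1 by 4 -> R1=(0,4,0,0) value=4
Op 5: merge R3<->R0 -> R3=(7,0,0,0) R0=(7,0,0,0)
Op 6: inc R3 by 5 -> R3=(7,0,0,5) value=12

Answer: 0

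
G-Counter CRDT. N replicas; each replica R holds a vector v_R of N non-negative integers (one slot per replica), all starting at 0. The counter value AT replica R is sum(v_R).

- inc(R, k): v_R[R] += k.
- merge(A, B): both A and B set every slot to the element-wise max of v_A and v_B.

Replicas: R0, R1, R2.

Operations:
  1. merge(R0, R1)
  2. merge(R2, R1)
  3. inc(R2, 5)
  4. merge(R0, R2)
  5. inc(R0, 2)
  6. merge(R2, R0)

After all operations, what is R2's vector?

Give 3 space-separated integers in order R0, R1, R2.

Op 1: merge R0<->R1 -> R0=(0,0,0) R1=(0,0,0)
Op 2: merge R2<->R1 -> R2=(0,0,0) R1=(0,0,0)
Op 3: inc R2 by 5 -> R2=(0,0,5) value=5
Op 4: merge R0<->R2 -> R0=(0,0,5) R2=(0,0,5)
Op 5: inc R0 by 2 -> R0=(2,0,5) value=7
Op 6: merge R2<->R0 -> R2=(2,0,5) R0=(2,0,5)

Answer: 2 0 5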